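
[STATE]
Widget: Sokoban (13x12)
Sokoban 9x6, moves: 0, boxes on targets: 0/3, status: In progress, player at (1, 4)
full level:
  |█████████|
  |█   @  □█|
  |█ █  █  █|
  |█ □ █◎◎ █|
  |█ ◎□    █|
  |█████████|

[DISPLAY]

█████████    
█   @  □█    
█ █  █  █    
█ □ █◎◎ █    
█ ◎□    █    
█████████    
Moves: 0  0/3
             
             
             
             
             


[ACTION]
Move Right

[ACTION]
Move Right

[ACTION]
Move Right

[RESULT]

█████████    
█     @□█    
█ █  █  █    
█ □ █◎◎ █    
█ ◎□    █    
█████████    
Moves: 2  0/3
             
             
             
             
             


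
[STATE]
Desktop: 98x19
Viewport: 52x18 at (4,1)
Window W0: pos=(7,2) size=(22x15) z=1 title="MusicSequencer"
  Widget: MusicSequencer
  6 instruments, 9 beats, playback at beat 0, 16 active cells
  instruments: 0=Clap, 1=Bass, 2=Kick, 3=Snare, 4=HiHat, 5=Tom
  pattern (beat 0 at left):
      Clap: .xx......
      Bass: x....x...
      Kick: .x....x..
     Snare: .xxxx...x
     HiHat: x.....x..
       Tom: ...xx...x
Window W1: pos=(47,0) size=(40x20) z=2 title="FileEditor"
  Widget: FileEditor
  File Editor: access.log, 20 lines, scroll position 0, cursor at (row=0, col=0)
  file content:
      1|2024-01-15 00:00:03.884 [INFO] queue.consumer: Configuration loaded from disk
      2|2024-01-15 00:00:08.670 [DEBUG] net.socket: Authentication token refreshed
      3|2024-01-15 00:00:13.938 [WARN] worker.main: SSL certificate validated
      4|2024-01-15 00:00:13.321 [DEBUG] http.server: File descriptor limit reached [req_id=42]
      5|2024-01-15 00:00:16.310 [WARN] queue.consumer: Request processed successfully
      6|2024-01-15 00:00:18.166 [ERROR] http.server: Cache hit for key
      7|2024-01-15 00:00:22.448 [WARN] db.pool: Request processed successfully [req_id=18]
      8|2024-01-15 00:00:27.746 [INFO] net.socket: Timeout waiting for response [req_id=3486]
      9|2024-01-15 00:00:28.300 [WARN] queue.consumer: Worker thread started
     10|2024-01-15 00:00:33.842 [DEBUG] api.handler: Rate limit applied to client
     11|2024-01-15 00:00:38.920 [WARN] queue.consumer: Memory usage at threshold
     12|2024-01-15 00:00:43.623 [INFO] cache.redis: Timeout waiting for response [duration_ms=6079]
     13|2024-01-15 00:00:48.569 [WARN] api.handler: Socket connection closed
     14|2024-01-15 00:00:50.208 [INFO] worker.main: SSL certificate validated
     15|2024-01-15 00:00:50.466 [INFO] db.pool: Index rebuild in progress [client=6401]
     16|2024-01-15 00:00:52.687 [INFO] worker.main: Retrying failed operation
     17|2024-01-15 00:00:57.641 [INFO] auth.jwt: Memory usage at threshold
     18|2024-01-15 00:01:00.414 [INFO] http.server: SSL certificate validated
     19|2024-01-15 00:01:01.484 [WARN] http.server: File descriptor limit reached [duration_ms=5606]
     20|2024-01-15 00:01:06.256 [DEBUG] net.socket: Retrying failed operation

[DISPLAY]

                                           ┃ FileEdi
   ┏━━━━━━━━━━━━━━━━━━━━┓                  ┠────────
   ┃ MusicSequencer     ┃                  ┃█024-01-
   ┠────────────────────┨                  ┃2024-01-
   ┃      ▼12345678     ┃                  ┃2024-01-
   ┃  Clap·██······     ┃                  ┃2024-01-
   ┃  Bass█····█···     ┃                  ┃2024-01-
   ┃  Kick·█····█··     ┃                  ┃2024-01-
   ┃ Snare·████···█     ┃                  ┃2024-01-
   ┃ HiHat█·····█··     ┃                  ┃2024-01-
   ┃   Tom···██···█     ┃                  ┃2024-01-
   ┃                    ┃                  ┃2024-01-
   ┃                    ┃                  ┃2024-01-
   ┃                    ┃                  ┃2024-01-
   ┃                    ┃                  ┃2024-01-
   ┗━━━━━━━━━━━━━━━━━━━━┛                  ┃2024-01-
                                           ┃2024-01-
                                           ┃2024-01-


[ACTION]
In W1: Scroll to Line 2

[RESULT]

                                           ┃ FileEdi
   ┏━━━━━━━━━━━━━━━━━━━━┓                  ┠────────
   ┃ MusicSequencer     ┃                  ┃2024-01-
   ┠────────────────────┨                  ┃2024-01-
   ┃      ▼12345678     ┃                  ┃2024-01-
   ┃  Clap·██······     ┃                  ┃2024-01-
   ┃  Bass█····█···     ┃                  ┃2024-01-
   ┃  Kick·█····█··     ┃                  ┃2024-01-
   ┃ Snare·████···█     ┃                  ┃2024-01-
   ┃ HiHat█·····█··     ┃                  ┃2024-01-
   ┃   Tom···██···█     ┃                  ┃2024-01-
   ┃                    ┃                  ┃2024-01-
   ┃                    ┃                  ┃2024-01-
   ┃                    ┃                  ┃2024-01-
   ┃                    ┃                  ┃2024-01-
   ┗━━━━━━━━━━━━━━━━━━━━┛                  ┃2024-01-
                                           ┃2024-01-
                                           ┃2024-01-


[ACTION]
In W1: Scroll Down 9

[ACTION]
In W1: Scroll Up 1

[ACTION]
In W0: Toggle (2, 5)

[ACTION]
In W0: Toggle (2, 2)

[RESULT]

                                           ┃ FileEdi
   ┏━━━━━━━━━━━━━━━━━━━━┓                  ┠────────
   ┃ MusicSequencer     ┃                  ┃2024-01-
   ┠────────────────────┨                  ┃2024-01-
   ┃      ▼12345678     ┃                  ┃2024-01-
   ┃  Clap·██······     ┃                  ┃2024-01-
   ┃  Bass█····█···     ┃                  ┃2024-01-
   ┃  Kick·██··██··     ┃                  ┃2024-01-
   ┃ Snare·████···█     ┃                  ┃2024-01-
   ┃ HiHat█·····█··     ┃                  ┃2024-01-
   ┃   Tom···██···█     ┃                  ┃2024-01-
   ┃                    ┃                  ┃2024-01-
   ┃                    ┃                  ┃2024-01-
   ┃                    ┃                  ┃2024-01-
   ┃                    ┃                  ┃2024-01-
   ┗━━━━━━━━━━━━━━━━━━━━┛                  ┃2024-01-
                                           ┃2024-01-
                                           ┃2024-01-


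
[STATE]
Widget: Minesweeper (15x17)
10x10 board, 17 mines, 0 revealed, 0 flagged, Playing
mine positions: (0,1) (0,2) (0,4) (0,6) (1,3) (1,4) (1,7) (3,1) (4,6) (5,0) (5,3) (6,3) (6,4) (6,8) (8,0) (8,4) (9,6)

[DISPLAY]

■■■■■■■■■■     
■■■■■■■■■■     
■■■■■■■■■■     
■■■■■■■■■■     
■■■■■■■■■■     
■■■■■■■■■■     
■■■■■■■■■■     
■■■■■■■■■■     
■■■■■■■■■■     
■■■■■■■■■■     
               
               
               
               
               
               
               


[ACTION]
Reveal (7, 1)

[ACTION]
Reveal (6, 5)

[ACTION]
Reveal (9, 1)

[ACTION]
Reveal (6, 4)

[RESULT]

■✹✹■✹■✹■■■     
■■■✹✹■■✹■■     
■■■■■■■■■■     
■✹■■■■■■■■     
■■■■■■✹■■■     
✹■■✹■■■■■■     
■■■✹✹1■■✹■     
■1■■■■■■■■     
✹■■■✹■■■■■     
■1■■■■✹■■■     
               
               
               
               
               
               
               


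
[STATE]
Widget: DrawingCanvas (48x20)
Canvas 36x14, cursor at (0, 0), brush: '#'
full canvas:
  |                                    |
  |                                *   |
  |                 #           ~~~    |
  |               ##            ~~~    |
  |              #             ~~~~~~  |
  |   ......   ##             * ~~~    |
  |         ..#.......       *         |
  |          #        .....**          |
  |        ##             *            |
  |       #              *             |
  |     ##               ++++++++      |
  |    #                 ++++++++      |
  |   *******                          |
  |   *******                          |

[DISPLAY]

+                                               
                                *               
                 #           ~~~                
               ##            ~~~                
              #             ~~~~~~              
   ......   ##             * ~~~                
         ..#.......       *                     
          #        .....**                      
        ##             *                        
       #              *                         
     ##               ++++++++                  
    #                 ++++++++                  
   *******                                      
   *******                                      
                                                
                                                
                                                
                                                
                                                
                                                


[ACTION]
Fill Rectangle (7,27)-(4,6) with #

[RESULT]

+                                               
                                *               
                 #           ~~~                
               ##            ~~~                
      ######################~~~~~~              
   ...###################### ~~~                
      ######################                    
      ######################                    
        ##             *                        
       #              *                         
     ##               ++++++++                  
    #                 ++++++++                  
   *******                                      
   *******                                      
                                                
                                                
                                                
                                                
                                                
                                                


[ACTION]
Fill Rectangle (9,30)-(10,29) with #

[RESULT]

+                                               
                                *               
                 #           ~~~                
               ##            ~~~                
      ######################~~~~~~              
   ...###################### ~~~                
      ######################                    
      ######################                    
        ##             *                        
       #              *      ##                 
     ##               +++++++##                 
    #                 ++++++++                  
   *******                                      
   *******                                      
                                                
                                                
                                                
                                                
                                                
                                                


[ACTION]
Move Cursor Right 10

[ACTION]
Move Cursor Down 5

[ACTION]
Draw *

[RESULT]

                                                
                                *               
                 #           ~~~                
               ##            ~~~                
      ######################~~~~~~              
   ...####*################# ~~~                
      ######################                    
      ######################                    
        ##             *                        
       #              *      ##                 
     ##               +++++++##                 
    #                 ++++++++                  
   *******                                      
   *******                                      
                                                
                                                
                                                
                                                
                                                
                                                


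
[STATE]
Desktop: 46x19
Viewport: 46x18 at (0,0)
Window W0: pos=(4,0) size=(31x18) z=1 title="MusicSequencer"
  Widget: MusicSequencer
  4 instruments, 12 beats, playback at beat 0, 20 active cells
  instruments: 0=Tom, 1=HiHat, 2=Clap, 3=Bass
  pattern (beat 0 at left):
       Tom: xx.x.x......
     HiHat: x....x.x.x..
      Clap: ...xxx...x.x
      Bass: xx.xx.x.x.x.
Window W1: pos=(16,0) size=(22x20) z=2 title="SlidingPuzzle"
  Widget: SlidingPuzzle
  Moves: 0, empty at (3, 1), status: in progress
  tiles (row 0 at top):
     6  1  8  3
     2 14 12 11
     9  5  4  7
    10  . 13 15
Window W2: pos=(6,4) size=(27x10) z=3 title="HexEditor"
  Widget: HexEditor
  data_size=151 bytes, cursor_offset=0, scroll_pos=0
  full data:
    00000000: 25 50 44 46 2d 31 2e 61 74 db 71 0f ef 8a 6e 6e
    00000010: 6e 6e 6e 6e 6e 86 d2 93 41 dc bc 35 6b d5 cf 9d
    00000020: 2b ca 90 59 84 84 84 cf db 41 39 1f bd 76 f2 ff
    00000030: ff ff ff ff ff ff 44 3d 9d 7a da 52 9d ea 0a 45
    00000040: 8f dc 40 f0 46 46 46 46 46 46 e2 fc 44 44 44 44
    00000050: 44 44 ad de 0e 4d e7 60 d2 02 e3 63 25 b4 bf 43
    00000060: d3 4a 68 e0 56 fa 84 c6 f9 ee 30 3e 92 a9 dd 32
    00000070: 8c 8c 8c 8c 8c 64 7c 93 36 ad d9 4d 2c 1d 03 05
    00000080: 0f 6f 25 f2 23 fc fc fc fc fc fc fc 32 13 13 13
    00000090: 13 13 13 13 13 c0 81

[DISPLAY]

    ┏━━━━━━━━━━━┏━━━━━━━━━━━━━━━━━━━━┓        
    ┃ MusicSeque┃ SlidingPuzzle      ┃        
    ┠───────────┠────────────────────┨        
    ┃      ▼1234┃┌────┬────┬────┬────┃        
    ┃ ┏━━━━━━━━━━━━━━━━━━━━━━━━━┓  3 ┃        
    ┃ ┃ HexEditor               ┃────┃        
    ┃ ┠─────────────────────────┨ 11 ┃        
    ┃ ┃00000000  25 50 44 46 2d ┃────┃        
    ┃ ┃00000010  6e 6e 6e 6e 6e ┃  7 ┃        
    ┃ ┃00000020  2b ca 90 59 84 ┃────┃        
    ┃ ┃00000030  ff ff ff ff ff ┃ 15 ┃        
    ┃ ┃00000040  8f dc 40 f0 46 ┃────┃        
    ┃ ┃00000050  44 44 ad de 0e ┃    ┃        
    ┃ ┗━━━━━━━━━━━━━━━━━━━━━━━━━┛    ┃        
    ┃           ┃                    ┃        
    ┃           ┃                    ┃        
    ┃           ┃                    ┃        
    ┗━━━━━━━━━━━┃                    ┃        


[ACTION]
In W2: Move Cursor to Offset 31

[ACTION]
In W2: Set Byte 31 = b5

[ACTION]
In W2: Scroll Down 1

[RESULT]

    ┏━━━━━━━━━━━┏━━━━━━━━━━━━━━━━━━━━┓        
    ┃ MusicSeque┃ SlidingPuzzle      ┃        
    ┠───────────┠────────────────────┨        
    ┃      ▼1234┃┌────┬────┬────┬────┃        
    ┃ ┏━━━━━━━━━━━━━━━━━━━━━━━━━┓  3 ┃        
    ┃ ┃ HexEditor               ┃────┃        
    ┃ ┠─────────────────────────┨ 11 ┃        
    ┃ ┃00000010  6e 6e 6e 6e 6e ┃────┃        
    ┃ ┃00000020  2b ca 90 59 84 ┃  7 ┃        
    ┃ ┃00000030  ff ff ff ff ff ┃────┃        
    ┃ ┃00000040  8f dc 40 f0 46 ┃ 15 ┃        
    ┃ ┃00000050  44 44 ad de 0e ┃────┃        
    ┃ ┃00000060  d3 4a 68 e0 56 ┃    ┃        
    ┃ ┗━━━━━━━━━━━━━━━━━━━━━━━━━┛    ┃        
    ┃           ┃                    ┃        
    ┃           ┃                    ┃        
    ┃           ┃                    ┃        
    ┗━━━━━━━━━━━┃                    ┃        


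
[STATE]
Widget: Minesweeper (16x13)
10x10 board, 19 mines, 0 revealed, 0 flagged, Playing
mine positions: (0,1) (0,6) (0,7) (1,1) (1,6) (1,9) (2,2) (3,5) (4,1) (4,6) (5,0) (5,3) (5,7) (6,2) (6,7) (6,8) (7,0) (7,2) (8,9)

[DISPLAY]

■■■■■■■■■■      
■■■■■■■■■■      
■■■■■■■■■■      
■■■■■■■■■■      
■■■■■■■■■■      
■■■■■■■■■■      
■■■■■■■■■■      
■■■■■■■■■■      
■■■■■■■■■■      
■■■■■■■■■■      
                
                
                


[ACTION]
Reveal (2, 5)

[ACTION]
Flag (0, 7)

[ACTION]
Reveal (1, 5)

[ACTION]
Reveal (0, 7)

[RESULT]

■■■■■■■⚑■■      
■■■■■2■■■■      
■■■■■2■■■■      
■■■■■■■■■■      
■■■■■■■■■■      
■■■■■■■■■■      
■■■■■■■■■■      
■■■■■■■■■■      
■■■■■■■■■■      
■■■■■■■■■■      
                
                
                


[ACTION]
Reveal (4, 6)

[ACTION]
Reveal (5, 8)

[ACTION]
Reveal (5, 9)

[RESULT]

■✹■■■■✹✹■■      
■✹■■■2✹■■✹      
■■✹■■2■■■■      
■■■■■✹■■■■      
■✹■■■■✹■■■      
✹■■✹■■■✹■■      
■■✹■■■■✹✹■      
✹■✹■■■■■■■      
■■■■■■■■■✹      
■■■■■■■■■■      
                
                
                


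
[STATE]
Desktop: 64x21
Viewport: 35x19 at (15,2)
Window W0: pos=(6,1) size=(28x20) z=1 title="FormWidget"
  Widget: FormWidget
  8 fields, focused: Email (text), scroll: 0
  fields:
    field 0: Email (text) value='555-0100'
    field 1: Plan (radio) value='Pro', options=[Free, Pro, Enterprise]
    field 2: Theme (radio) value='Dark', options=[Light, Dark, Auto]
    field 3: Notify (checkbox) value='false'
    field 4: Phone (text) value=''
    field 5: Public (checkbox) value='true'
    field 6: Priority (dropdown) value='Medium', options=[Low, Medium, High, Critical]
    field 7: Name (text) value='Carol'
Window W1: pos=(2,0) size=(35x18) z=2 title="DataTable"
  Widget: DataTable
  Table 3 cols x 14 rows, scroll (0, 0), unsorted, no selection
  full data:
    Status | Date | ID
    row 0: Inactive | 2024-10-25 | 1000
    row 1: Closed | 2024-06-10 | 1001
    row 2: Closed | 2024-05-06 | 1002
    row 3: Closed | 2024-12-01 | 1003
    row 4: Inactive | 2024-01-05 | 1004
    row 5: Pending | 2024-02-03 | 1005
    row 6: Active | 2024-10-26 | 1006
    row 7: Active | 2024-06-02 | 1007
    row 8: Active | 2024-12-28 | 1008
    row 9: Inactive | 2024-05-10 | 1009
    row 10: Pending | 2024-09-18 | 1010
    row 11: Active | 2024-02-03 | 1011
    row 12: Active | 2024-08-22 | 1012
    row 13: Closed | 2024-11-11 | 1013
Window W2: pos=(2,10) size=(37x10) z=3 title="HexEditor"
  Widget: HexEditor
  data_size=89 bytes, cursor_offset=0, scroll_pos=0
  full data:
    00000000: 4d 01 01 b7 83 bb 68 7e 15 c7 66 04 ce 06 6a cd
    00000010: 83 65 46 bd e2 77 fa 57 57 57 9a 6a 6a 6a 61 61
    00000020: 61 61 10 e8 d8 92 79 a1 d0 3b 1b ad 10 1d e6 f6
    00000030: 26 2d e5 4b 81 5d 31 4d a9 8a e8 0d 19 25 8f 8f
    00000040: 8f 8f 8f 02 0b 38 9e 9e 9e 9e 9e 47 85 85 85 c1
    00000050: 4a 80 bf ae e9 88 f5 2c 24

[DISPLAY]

─────────────────────┨             
e      │ID           ┃             
───────┼────         ┃             
4-10-25│1000         ┃             
4-06-10│1001         ┃             
4-05-06│1002         ┃             
4-12-01│1003         ┃             
4-01-05│1004         ┃             
━━━━━━━━━━━━━━━━━━━━━━━┓           
                       ┃           
───────────────────────┨           
 01 01 b7 83 bb 68 7e  ┃           
 65 46 bd e2 77 fa 57  ┃           
 61 10 e8 d8 92 79 a1  ┃           
 2d e5 4b 81 5d 31 4d  ┃           
 8f 8f 02 0b 38 9e 9e  ┃           
 80 bf ae e9 88 f5 2c  ┃           
━━━━━━━━━━━━━━━━━━━━━━━┛           
━━━━━━━━━━━━━━━━━━┛                


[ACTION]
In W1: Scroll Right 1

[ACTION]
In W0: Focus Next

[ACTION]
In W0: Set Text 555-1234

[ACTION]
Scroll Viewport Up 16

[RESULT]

━━━━━━━━━━━━━━━━━━━━━┓             
                     ┃             
─────────────────────┨             
e      │ID           ┃             
───────┼────         ┃             
4-10-25│1000         ┃             
4-06-10│1001         ┃             
4-05-06│1002         ┃             
4-12-01│1003         ┃             
4-01-05│1004         ┃             
━━━━━━━━━━━━━━━━━━━━━━━┓           
                       ┃           
───────────────────────┨           
 01 01 b7 83 bb 68 7e  ┃           
 65 46 bd e2 77 fa 57  ┃           
 61 10 e8 d8 92 79 a1  ┃           
 2d e5 4b 81 5d 31 4d  ┃           
 8f 8f 02 0b 38 9e 9e  ┃           
 80 bf ae e9 88 f5 2c  ┃           


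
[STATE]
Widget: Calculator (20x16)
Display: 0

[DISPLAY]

                   0
┌───┬───┬───┬───┐   
│ 7 │ 8 │ 9 │ ÷ │   
├───┼───┼───┼───┤   
│ 4 │ 5 │ 6 │ × │   
├───┼───┼───┼───┤   
│ 1 │ 2 │ 3 │ - │   
├───┼───┼───┼───┤   
│ 0 │ . │ = │ + │   
├───┼───┼───┼───┤   
│ C │ MC│ MR│ M+│   
└───┴───┴───┴───┘   
                    
                    
                    
                    


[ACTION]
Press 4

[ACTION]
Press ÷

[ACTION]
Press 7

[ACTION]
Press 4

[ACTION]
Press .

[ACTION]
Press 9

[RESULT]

                74.9
┌───┬───┬───┬───┐   
│ 7 │ 8 │ 9 │ ÷ │   
├───┼───┼───┼───┤   
│ 4 │ 5 │ 6 │ × │   
├───┼───┼───┼───┤   
│ 1 │ 2 │ 3 │ - │   
├───┼───┼───┼───┤   
│ 0 │ . │ = │ + │   
├───┼───┼───┼───┤   
│ C │ MC│ MR│ M+│   
└───┴───┴───┴───┘   
                    
                    
                    
                    


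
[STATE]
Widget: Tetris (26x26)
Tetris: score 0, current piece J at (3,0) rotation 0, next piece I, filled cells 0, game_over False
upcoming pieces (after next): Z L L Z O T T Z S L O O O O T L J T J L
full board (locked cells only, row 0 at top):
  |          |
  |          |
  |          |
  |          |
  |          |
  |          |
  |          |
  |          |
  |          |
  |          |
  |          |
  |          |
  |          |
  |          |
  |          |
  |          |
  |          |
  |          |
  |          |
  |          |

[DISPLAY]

   █      │Next:          
   ███    │████           
          │               
          │               
          │               
          │               
          │Score:         
          │0              
          │               
          │               
          │               
          │               
          │               
          │               
          │               
          │               
          │               
          │               
          │               
          │               
          │               
          │               
          │               
          │               
          │               
          │               


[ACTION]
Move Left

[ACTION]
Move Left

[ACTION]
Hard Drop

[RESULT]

   ████   │Next:          
          │▓▓             
          │ ▓▓            
          │               
          │               
          │               
          │Score:         
          │0              
          │               
          │               
          │               
          │               
          │               
          │               
          │               
          │               
          │               
          │               
 █        │               
 ███      │               
          │               
          │               
          │               
          │               
          │               
          │               


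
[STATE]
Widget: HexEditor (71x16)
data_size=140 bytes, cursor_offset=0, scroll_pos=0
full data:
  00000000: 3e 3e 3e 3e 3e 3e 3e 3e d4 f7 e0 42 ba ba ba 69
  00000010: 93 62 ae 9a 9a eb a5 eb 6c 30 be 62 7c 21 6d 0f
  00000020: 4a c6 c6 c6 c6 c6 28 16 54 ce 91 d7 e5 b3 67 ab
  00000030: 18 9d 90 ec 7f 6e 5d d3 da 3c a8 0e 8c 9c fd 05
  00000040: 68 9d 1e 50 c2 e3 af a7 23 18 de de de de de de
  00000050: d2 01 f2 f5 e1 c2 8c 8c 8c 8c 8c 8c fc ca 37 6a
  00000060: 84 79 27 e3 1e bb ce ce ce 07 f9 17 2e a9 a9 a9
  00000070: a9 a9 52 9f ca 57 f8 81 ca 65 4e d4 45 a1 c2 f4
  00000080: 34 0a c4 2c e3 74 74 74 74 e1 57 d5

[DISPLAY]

00000000  3E 3e 3e 3e 3e 3e 3e 3e  d4 f7 e0 42 ba ba ba 69  |>>>>>>>>..
00000010  93 62 ae 9a 9a eb a5 eb  6c 30 be 62 7c 21 6d 0f  |.b......l0
00000020  4a c6 c6 c6 c6 c6 28 16  54 ce 91 d7 e5 b3 67 ab  |J.....(.T.
00000030  18 9d 90 ec 7f 6e 5d d3  da 3c a8 0e 8c 9c fd 05  |.....n]..<
00000040  68 9d 1e 50 c2 e3 af a7  23 18 de de de de de de  |h..P....#.
00000050  d2 01 f2 f5 e1 c2 8c 8c  8c 8c 8c 8c fc ca 37 6a  |..........
00000060  84 79 27 e3 1e bb ce ce  ce 07 f9 17 2e a9 a9 a9  |.y'.......
00000070  a9 a9 52 9f ca 57 f8 81  ca 65 4e d4 45 a1 c2 f4  |..R..W...e
00000080  34 0a c4 2c e3 74 74 74  74 e1 57 d5              |4..,.tttt.
                                                                       
                                                                       
                                                                       
                                                                       
                                                                       
                                                                       
                                                                       


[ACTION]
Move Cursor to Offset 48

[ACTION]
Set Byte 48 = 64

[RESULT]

00000000  3e 3e 3e 3e 3e 3e 3e 3e  d4 f7 e0 42 ba ba ba 69  |>>>>>>>>..
00000010  93 62 ae 9a 9a eb a5 eb  6c 30 be 62 7c 21 6d 0f  |.b......l0
00000020  4a c6 c6 c6 c6 c6 28 16  54 ce 91 d7 e5 b3 67 ab  |J.....(.T.
00000030  64 9d 90 ec 7f 6e 5d d3  da 3c a8 0e 8c 9c fd 05  |d....n]..<
00000040  68 9d 1e 50 c2 e3 af a7  23 18 de de de de de de  |h..P....#.
00000050  d2 01 f2 f5 e1 c2 8c 8c  8c 8c 8c 8c fc ca 37 6a  |..........
00000060  84 79 27 e3 1e bb ce ce  ce 07 f9 17 2e a9 a9 a9  |.y'.......
00000070  a9 a9 52 9f ca 57 f8 81  ca 65 4e d4 45 a1 c2 f4  |..R..W...e
00000080  34 0a c4 2c e3 74 74 74  74 e1 57 d5              |4..,.tttt.
                                                                       
                                                                       
                                                                       
                                                                       
                                                                       
                                                                       
                                                                       


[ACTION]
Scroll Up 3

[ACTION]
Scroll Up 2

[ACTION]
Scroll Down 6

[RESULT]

00000060  84 79 27 e3 1e bb ce ce  ce 07 f9 17 2e a9 a9 a9  |.y'.......
00000070  a9 a9 52 9f ca 57 f8 81  ca 65 4e d4 45 a1 c2 f4  |..R..W...e
00000080  34 0a c4 2c e3 74 74 74  74 e1 57 d5              |4..,.tttt.
                                                                       
                                                                       
                                                                       
                                                                       
                                                                       
                                                                       
                                                                       
                                                                       
                                                                       
                                                                       
                                                                       
                                                                       
                                                                       


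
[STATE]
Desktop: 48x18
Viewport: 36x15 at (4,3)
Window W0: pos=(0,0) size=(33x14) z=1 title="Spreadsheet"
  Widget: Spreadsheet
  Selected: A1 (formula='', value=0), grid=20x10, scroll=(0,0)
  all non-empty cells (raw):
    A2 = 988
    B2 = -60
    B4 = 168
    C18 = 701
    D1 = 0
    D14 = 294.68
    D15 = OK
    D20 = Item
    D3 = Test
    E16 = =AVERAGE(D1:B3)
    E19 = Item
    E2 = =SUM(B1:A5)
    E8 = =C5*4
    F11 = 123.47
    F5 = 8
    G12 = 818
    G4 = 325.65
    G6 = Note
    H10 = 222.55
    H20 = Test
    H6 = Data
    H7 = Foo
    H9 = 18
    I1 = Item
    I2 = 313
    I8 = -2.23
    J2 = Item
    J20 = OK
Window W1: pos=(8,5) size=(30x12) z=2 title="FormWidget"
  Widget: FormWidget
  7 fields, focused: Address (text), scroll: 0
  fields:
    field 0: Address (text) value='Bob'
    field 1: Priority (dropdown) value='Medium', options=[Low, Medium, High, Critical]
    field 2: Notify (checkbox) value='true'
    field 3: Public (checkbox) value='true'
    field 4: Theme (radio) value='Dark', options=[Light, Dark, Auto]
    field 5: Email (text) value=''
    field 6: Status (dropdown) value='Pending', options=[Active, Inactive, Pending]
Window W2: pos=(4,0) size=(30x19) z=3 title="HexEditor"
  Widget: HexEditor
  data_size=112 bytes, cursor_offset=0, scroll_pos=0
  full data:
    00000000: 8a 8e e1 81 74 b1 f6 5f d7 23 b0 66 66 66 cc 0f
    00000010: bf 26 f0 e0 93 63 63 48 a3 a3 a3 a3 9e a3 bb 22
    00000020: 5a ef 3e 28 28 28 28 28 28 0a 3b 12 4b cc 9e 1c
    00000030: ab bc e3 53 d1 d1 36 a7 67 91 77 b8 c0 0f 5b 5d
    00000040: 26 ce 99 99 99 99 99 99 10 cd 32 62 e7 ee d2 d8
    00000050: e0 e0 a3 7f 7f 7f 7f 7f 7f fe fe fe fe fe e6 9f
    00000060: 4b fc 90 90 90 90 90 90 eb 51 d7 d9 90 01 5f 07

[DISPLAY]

┃00000000  8A 8e e1 81 74 b1 ┃      
┃00000010  bf 26 f0 e0 93 63 ┃      
┃00000020  5a ef 3e 28 28 28 ┃━━━┓  
┃00000030  ab bc e3 53 d1 d1 ┃   ┃  
┃00000040  26 ce 99 99 99 99 ┃───┨  
┃00000050  e0 e0 a3 7f 7f 7f ┃  ]┃  
┃00000060  4b fc 90 90 90 90 ┃ ▼]┃  
┃                            ┃   ┃  
┃                            ┃   ┃  
┃                            ┃(●)┃  
┃                            ┃  ]┃  
┃                            ┃ ▼]┃  
┃                            ┃   ┃  
┃                            ┃━━━┛  
┃                            ┃      


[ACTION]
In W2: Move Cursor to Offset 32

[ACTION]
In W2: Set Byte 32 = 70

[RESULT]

┃00000000  8a 8e e1 81 74 b1 ┃      
┃00000010  bf 26 f0 e0 93 63 ┃      
┃00000020  70 ef 3e 28 28 28 ┃━━━┓  
┃00000030  ab bc e3 53 d1 d1 ┃   ┃  
┃00000040  26 ce 99 99 99 99 ┃───┨  
┃00000050  e0 e0 a3 7f 7f 7f ┃  ]┃  
┃00000060  4b fc 90 90 90 90 ┃ ▼]┃  
┃                            ┃   ┃  
┃                            ┃   ┃  
┃                            ┃(●)┃  
┃                            ┃  ]┃  
┃                            ┃ ▼]┃  
┃                            ┃   ┃  
┃                            ┃━━━┛  
┃                            ┃      


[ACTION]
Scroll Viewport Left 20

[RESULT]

┃A1:┃00000000  8a 8e e1 81 74 b1 ┃  
┃   ┃00000010  bf 26 f0 e0 93 63 ┃  
┃---┃00000020  70 ef 3e 28 28 28 ┃━━
┃  1┃00000030  ab bc e3 53 d1 d1 ┃  
┃  2┃00000040  26 ce 99 99 99 99 ┃──
┃  3┃00000050  e0 e0 a3 7f 7f 7f ┃  
┃  4┃00000060  4b fc 90 90 90 90 ┃ ▼
┃  5┃                            ┃  
┃  6┃                            ┃  
┃  7┃                            ┃(●
┗━━━┃                            ┃  
    ┃                            ┃ ▼
    ┃                            ┃  
    ┃                            ┃━━
    ┃                            ┃  


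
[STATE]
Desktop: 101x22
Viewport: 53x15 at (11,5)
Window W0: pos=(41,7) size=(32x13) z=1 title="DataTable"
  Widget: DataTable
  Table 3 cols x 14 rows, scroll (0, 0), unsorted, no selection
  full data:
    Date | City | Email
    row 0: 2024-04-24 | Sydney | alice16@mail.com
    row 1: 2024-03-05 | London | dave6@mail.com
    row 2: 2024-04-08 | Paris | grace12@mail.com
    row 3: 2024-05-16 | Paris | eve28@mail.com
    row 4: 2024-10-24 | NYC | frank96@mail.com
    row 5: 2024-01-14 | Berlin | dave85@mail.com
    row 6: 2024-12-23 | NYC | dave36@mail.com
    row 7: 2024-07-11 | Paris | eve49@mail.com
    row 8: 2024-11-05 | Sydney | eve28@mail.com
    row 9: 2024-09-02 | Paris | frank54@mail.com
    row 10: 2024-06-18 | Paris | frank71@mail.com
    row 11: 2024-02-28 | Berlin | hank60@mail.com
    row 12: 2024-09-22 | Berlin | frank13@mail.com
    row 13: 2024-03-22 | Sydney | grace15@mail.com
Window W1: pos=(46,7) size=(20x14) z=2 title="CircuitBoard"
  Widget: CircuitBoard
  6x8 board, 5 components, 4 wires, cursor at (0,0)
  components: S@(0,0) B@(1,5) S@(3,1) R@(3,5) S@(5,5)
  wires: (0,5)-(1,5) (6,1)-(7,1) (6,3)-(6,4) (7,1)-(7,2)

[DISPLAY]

                                                     
                                                     
                              ┏━━━━┏━━━━━━━━━━━━━━━━━
                              ┃ Dat┃ CircuitBoard    
                              ┠────┠─────────────────
                              ┃Date┃   0 1 2 3 4 5   
                              ┃────┃0  [S]           
                              ┃2024┃                 
                              ┃2024┃1                
                              ┃2024┃                 
                              ┃2024┃2                
                              ┃2024┃                 
                              ┃2024┃3       S        
                              ┃2024┃                 
                              ┗━━━━┃4                


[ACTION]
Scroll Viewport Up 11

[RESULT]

                                                     
                                                     
                                                     
                                                     
                                                     
                                                     
                                                     
                              ┏━━━━┏━━━━━━━━━━━━━━━━━
                              ┃ Dat┃ CircuitBoard    
                              ┠────┠─────────────────
                              ┃Date┃   0 1 2 3 4 5   
                              ┃────┃0  [S]           
                              ┃2024┃                 
                              ┃2024┃1                
                              ┃2024┃                 


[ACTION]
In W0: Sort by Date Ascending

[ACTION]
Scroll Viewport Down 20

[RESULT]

                              ┏━━━━┏━━━━━━━━━━━━━━━━━
                              ┃ Dat┃ CircuitBoard    
                              ┠────┠─────────────────
                              ┃Date┃   0 1 2 3 4 5   
                              ┃────┃0  [S]           
                              ┃2024┃                 
                              ┃2024┃1                
                              ┃2024┃                 
                              ┃2024┃2                
                              ┃2024┃                 
                              ┃2024┃3       S        
                              ┃2024┃                 
                              ┗━━━━┃4                
                                   ┗━━━━━━━━━━━━━━━━━
                                                     


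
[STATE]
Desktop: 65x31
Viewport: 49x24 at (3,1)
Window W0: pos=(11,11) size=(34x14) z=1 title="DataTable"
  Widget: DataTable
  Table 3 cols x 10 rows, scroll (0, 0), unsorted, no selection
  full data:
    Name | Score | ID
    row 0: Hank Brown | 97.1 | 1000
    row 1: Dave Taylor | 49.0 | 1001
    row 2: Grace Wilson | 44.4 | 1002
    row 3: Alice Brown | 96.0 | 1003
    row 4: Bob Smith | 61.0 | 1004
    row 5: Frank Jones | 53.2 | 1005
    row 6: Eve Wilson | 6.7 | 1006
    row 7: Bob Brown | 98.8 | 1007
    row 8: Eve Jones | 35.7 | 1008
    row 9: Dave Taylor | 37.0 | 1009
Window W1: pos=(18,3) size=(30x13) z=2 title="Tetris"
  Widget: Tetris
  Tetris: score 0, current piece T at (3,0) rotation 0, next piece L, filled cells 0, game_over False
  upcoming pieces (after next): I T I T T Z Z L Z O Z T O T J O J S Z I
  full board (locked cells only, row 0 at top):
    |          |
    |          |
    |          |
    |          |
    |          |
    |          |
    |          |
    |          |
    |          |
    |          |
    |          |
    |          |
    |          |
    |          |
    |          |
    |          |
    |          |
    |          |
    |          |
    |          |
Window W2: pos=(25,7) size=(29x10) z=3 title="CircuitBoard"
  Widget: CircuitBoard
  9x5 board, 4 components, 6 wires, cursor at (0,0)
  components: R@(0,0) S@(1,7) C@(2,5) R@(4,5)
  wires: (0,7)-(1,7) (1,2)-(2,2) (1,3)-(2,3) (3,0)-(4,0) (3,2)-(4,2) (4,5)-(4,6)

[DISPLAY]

                                                 
                                                 
               ┏━━━━━━━━━━━━━━━━━━━━━━━━━━━━┓    
               ┃ Tetris                     ┃    
               ┠────────────────────────────┨    
               ┃          │Next:            ┃    
               ┃      ┏━━━━━━━━━━━━━━━━━━━━━━━━━━
               ┃      ┃ CircuitBoard             
               ┃      ┠──────────────────────────
               ┃      ┃   0 1 2 3 4 5 6 7 8      
        ┏━━━━━━┃      ┃0  [R]                    
        ┃ DataT┃      ┃                          
        ┠──────┃      ┃1           ·   ·         
        ┃Name  ┃      ┃            │   │         
        ┃──────┗━━━━━━┃2           ·   ·       C 
        ┃Hank Brown  │┗━━━━━━━━━━━━━━━━━━━━━━━━━━
        ┃Dave Taylor │49.0 │1001         ┃       
        ┃Grace Wilson│44.4 │1002         ┃       
        ┃Alice Brown │96.0 │1003         ┃       
        ┃Bob Smith   │61.0 │1004         ┃       
        ┃Frank Jones │53.2 │1005         ┃       
        ┃Eve Wilson  │6.7  │1006         ┃       
        ┃Bob Brown   │98.8 │1007         ┃       
        ┗━━━━━━━━━━━━━━━━━━━━━━━━━━━━━━━━┛       


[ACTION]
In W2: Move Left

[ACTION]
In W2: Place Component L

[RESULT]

                                                 
                                                 
               ┏━━━━━━━━━━━━━━━━━━━━━━━━━━━━┓    
               ┃ Tetris                     ┃    
               ┠────────────────────────────┨    
               ┃          │Next:            ┃    
               ┃      ┏━━━━━━━━━━━━━━━━━━━━━━━━━━
               ┃      ┃ CircuitBoard             
               ┃      ┠──────────────────────────
               ┃      ┃   0 1 2 3 4 5 6 7 8      
        ┏━━━━━━┃      ┃0  [L]                    
        ┃ DataT┃      ┃                          
        ┠──────┃      ┃1           ·   ·         
        ┃Name  ┃      ┃            │   │         
        ┃──────┗━━━━━━┃2           ·   ·       C 
        ┃Hank Brown  │┗━━━━━━━━━━━━━━━━━━━━━━━━━━
        ┃Dave Taylor │49.0 │1001         ┃       
        ┃Grace Wilson│44.4 │1002         ┃       
        ┃Alice Brown │96.0 │1003         ┃       
        ┃Bob Smith   │61.0 │1004         ┃       
        ┃Frank Jones │53.2 │1005         ┃       
        ┃Eve Wilson  │6.7  │1006         ┃       
        ┃Bob Brown   │98.8 │1007         ┃       
        ┗━━━━━━━━━━━━━━━━━━━━━━━━━━━━━━━━┛       
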